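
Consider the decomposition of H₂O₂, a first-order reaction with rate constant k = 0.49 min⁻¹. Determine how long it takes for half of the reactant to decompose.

1.415 min

Step 1: For a first-order reaction, t₁/₂ = ln(2)/k
Step 2: t₁/₂ = ln(2)/0.49
Step 3: t₁/₂ = 0.6931/0.49 = 1.415 min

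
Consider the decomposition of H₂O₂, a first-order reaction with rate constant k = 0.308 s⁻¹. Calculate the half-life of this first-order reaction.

2.25 s

Step 1: For a first-order reaction, t₁/₂ = ln(2)/k
Step 2: t₁/₂ = ln(2)/0.308
Step 3: t₁/₂ = 0.6931/0.308 = 2.25 s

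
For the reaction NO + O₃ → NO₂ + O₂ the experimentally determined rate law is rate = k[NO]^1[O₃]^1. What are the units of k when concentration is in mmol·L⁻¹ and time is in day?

(mmol·L⁻¹)⁻¹·day⁻¹

Step 1: Overall order = 1 + 1 = 2.
Step 2: rate has units mmol·L⁻¹·day⁻¹; [NO]^1[O₃]^1 has units (mmol·L⁻¹)^2.
Step 3: k = rate/([NO]^1[O₃]^1), so units of k = (mmol·L⁻¹)^(1-2)·day⁻¹ = (mmol·L⁻¹)⁻¹·day⁻¹.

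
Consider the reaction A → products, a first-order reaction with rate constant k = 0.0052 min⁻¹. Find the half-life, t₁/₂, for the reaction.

133.3 min

Step 1: For a first-order reaction, t₁/₂ = ln(2)/k
Step 2: t₁/₂ = ln(2)/0.0052
Step 3: t₁/₂ = 0.6931/0.0052 = 133.3 min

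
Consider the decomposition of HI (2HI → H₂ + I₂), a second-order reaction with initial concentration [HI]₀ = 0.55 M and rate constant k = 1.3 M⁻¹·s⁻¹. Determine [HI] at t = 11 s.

0.06204 M

Step 1: For a second-order reaction: 1/[HI] = 1/[HI]₀ + kt
Step 2: 1/[HI] = 1/0.55 + 1.3 × 11
Step 3: 1/[HI] = 1.818 + 14.3 = 16.12
Step 4: [HI] = 1/16.12 = 0.06204 M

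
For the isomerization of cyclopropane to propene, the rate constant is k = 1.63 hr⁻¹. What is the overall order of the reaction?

first order (1)

Step 1: The units of k for an nth-order reaction are (concentration)^(1-n)·(time)⁻¹.
Step 2: Here k has units hr⁻¹, so the concentration exponent is 0.
Step 3: 1 - n = 0 ⇒ n = 1. The reaction is first order.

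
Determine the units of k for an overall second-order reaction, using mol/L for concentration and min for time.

(mol/L)⁻¹·min⁻¹

Step 1: For overall order n, rate = k × (concentration)^n.
Step 2: Rate has units mol/L·min⁻¹; concentration term has units (mol/L)^2.
Step 3: k = rate / (concentration)^n, so units of k = (mol/L)^(1-2)·min⁻¹ = (mol/L)⁻¹·min⁻¹.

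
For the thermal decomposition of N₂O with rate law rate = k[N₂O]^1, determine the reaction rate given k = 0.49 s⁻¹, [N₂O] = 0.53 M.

0.2597 M/s

Step 1: Identify the rate law: rate = k[N₂O]^1
Step 2: Substitute values: rate = 0.49 × (0.53)^1
Step 3: Calculate: rate = 0.49 × 0.53 = 0.2597 M/s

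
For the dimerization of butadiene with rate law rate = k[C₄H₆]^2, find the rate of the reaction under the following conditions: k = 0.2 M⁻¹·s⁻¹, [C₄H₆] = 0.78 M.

0.1217 M/s

Step 1: Identify the rate law: rate = k[C₄H₆]^2
Step 2: Substitute values: rate = 0.2 × (0.78)^2
Step 3: Calculate: rate = 0.2 × 0.6084 = 0.12168 M/s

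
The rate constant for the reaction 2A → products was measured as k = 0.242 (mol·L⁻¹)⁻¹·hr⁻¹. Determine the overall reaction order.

second order (2)

Step 1: The units of k for an nth-order reaction are (concentration)^(1-n)·(time)⁻¹.
Step 2: Here k has units (mol·L⁻¹)⁻¹·hr⁻¹, so the concentration exponent is -1.
Step 3: 1 - n = -1 ⇒ n = 2. The reaction is second order.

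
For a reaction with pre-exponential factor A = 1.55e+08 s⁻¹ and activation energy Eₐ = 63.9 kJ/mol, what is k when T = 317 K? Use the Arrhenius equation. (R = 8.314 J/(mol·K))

4.58e-03 s⁻¹

Step 1: Use the Arrhenius equation: k = A × exp(-Eₐ/RT)
Step 2: Convert Eₐ to J/mol: 63.9 kJ/mol = 63900 J/mol
Step 3: Calculate the exponent: -Eₐ/(RT) = -63900/(8.314 × 317) = -24.24552
Step 4: k = 1.55e+08 × exp(-24.24552)
Step 5: k = 1.55e+08 × 2.95328e-11 = 4.5776e-03 s⁻¹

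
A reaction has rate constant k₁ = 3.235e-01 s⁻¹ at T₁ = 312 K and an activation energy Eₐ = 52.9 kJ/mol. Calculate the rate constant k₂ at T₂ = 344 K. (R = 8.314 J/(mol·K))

2.157e+00 s⁻¹

Step 1: Use the two-temperature Arrhenius form: ln(k₂/k₁) = -Eₐ/R × (1/T₂ - 1/T₁)
Step 2: Convert Eₐ to J/mol: 52.9 kJ/mol = 52900 J/mol
Step 3: 1/T₂ - 1/T₁ = 1/344 - 1/312 = -2.981515e-04 K⁻¹
Step 4: ln(k₂/k₁) = -52900/8.314 × -2.981515e-04 = 1.89707
Step 5: k₂ = k₁ × exp(1.89707) = 3.235e-01 × 6.66633e+00 = 2.157e+00 s⁻¹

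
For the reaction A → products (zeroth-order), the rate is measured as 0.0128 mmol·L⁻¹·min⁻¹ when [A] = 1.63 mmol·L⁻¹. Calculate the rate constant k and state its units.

0.0128 mmol·L⁻¹·min⁻¹

Step 1: For a zeroth-order reaction, rate = k (independent of concentration).
Step 2: k = rate = 0.0128 mmol·L⁻¹·min⁻¹.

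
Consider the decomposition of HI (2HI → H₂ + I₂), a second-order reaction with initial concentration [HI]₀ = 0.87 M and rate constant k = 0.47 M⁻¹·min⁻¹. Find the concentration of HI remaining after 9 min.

0.1859 M

Step 1: For a second-order reaction: 1/[HI] = 1/[HI]₀ + kt
Step 2: 1/[HI] = 1/0.87 + 0.47 × 9
Step 3: 1/[HI] = 1.149 + 4.23 = 5.379
Step 4: [HI] = 1/5.379 = 0.1859 M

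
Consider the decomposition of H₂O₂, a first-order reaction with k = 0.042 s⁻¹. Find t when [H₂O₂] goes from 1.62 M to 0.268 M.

42.84 s

Step 1: For first-order: t = ln([H₂O₂]₀/[H₂O₂])/k
Step 2: t = ln(1.62/0.268)/0.042
Step 3: t = ln(6.045)/0.042
Step 4: t = 1.799/0.042 = 42.84 s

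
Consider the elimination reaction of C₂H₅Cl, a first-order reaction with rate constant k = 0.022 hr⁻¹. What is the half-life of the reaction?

31.51 hr

Step 1: For a first-order reaction, t₁/₂ = ln(2)/k
Step 2: t₁/₂ = ln(2)/0.022
Step 3: t₁/₂ = 0.6931/0.022 = 31.51 hr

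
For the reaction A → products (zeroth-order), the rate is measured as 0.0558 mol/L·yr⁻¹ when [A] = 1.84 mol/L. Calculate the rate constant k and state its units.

0.0558 mol/L·yr⁻¹

Step 1: For a zeroth-order reaction, rate = k (independent of concentration).
Step 2: k = rate = 0.0558 mol/L·yr⁻¹.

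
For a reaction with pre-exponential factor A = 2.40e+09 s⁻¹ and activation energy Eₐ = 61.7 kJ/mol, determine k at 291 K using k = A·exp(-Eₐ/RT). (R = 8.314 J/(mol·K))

2.02e-02 s⁻¹

Step 1: Use the Arrhenius equation: k = A × exp(-Eₐ/RT)
Step 2: Convert Eₐ to J/mol: 61.7 kJ/mol = 61700 J/mol
Step 3: Calculate the exponent: -Eₐ/(RT) = -61700/(8.314 × 291) = -25.50246
Step 4: k = 2.40e+09 × exp(-25.50246)
Step 5: k = 2.40e+09 × 8.40277e-12 = 2.0167e-02 s⁻¹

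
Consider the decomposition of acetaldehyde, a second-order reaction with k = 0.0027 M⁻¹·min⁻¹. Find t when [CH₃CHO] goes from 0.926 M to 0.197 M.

1480 min

Step 1: For second-order: t = (1/[CH₃CHO] - 1/[CH₃CHO]₀)/k
Step 2: t = (1/0.197 - 1/0.926)/0.0027
Step 3: t = (5.076 - 1.08)/0.0027
Step 4: t = 3.996/0.0027 = 1480 min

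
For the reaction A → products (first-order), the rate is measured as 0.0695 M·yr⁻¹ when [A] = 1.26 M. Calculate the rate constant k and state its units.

0.05516 yr⁻¹

Step 1: rate = k[A]^1, so k = rate / [A]^1.
Step 2: k = 0.0695 / (1.26)^1 = 0.0695 / 1.26.
Step 3: k = 0.05516 yr⁻¹.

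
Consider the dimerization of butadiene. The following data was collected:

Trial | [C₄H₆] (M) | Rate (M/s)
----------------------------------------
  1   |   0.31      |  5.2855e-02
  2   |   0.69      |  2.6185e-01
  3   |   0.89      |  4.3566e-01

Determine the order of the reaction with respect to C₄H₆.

second order (2)

Step 1: Compare trials to find order n where rate₂/rate₁ = ([C₄H₆]₂/[C₄H₆]₁)^n
Step 2: rate₂/rate₁ = 2.6185e-01/5.2855e-02 = 4.954
Step 3: [C₄H₆]₂/[C₄H₆]₁ = 0.69/0.31 = 2.226
Step 4: n = ln(4.954)/ln(2.226) = 2.00 ≈ 2
Step 5: The reaction is second order in C₄H₆.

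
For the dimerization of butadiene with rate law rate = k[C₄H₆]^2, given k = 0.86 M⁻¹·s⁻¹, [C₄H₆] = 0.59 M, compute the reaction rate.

0.2994 M/s

Step 1: Identify the rate law: rate = k[C₄H₆]^2
Step 2: Substitute values: rate = 0.86 × (0.59)^2
Step 3: Calculate: rate = 0.86 × 0.3481 = 0.299366 M/s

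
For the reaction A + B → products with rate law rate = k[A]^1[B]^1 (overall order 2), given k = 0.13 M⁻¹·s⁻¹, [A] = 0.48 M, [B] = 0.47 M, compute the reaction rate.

0.02933 M/s

Step 1: The rate law is rate = k[A]^1[B]^1, overall order = 1+1 = 2
Step 2: Substitute values: rate = 0.13 × (0.48)^1 × (0.47)^1
Step 3: rate = 0.13 × 0.48 × 0.47 = 0.029328 M/s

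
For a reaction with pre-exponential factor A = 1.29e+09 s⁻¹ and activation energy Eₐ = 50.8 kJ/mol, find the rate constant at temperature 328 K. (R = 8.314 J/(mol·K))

1.05e+01 s⁻¹

Step 1: Use the Arrhenius equation: k = A × exp(-Eₐ/RT)
Step 2: Convert Eₐ to J/mol: 50.8 kJ/mol = 50800 J/mol
Step 3: Calculate the exponent: -Eₐ/(RT) = -50800/(8.314 × 328) = -18.62858
Step 4: k = 1.29e+09 × exp(-18.62858)
Step 5: k = 1.29e+09 × 8.12289e-09 = 1.0479e+01 s⁻¹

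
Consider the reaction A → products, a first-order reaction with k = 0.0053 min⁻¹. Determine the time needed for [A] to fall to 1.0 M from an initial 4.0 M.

261.6 min

Step 1: For first-order: t = ln([A]₀/[A])/k
Step 2: t = ln(4.0/1.0)/0.0053
Step 3: t = ln(4)/0.0053
Step 4: t = 1.386/0.0053 = 261.6 min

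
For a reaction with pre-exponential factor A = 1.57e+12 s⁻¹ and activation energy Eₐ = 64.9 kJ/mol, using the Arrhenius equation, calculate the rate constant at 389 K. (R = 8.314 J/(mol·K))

3.03e+03 s⁻¹

Step 1: Use the Arrhenius equation: k = A × exp(-Eₐ/RT)
Step 2: Convert Eₐ to J/mol: 64.9 kJ/mol = 64900 J/mol
Step 3: Calculate the exponent: -Eₐ/(RT) = -64900/(8.314 × 389) = -20.06712
Step 4: k = 1.57e+12 × exp(-20.06712)
Step 5: k = 1.57e+12 × 1.92735e-09 = 3.0259e+03 s⁻¹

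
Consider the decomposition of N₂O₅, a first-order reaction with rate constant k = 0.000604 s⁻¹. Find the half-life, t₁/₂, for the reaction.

1148 s

Step 1: For a first-order reaction, t₁/₂ = ln(2)/k
Step 2: t₁/₂ = ln(2)/0.000604
Step 3: t₁/₂ = 0.6931/0.000604 = 1148 s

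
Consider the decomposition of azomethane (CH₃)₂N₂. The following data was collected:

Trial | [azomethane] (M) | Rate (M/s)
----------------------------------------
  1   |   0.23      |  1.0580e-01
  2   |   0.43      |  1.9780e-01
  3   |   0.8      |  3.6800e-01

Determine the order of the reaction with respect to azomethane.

first order (1)

Step 1: Compare trials to find order n where rate₂/rate₁ = ([azomethane]₂/[azomethane]₁)^n
Step 2: rate₂/rate₁ = 1.9780e-01/1.0580e-01 = 1.87
Step 3: [azomethane]₂/[azomethane]₁ = 0.43/0.23 = 1.87
Step 4: n = ln(1.87)/ln(1.87) = 1.00 ≈ 1
Step 5: The reaction is first order in azomethane.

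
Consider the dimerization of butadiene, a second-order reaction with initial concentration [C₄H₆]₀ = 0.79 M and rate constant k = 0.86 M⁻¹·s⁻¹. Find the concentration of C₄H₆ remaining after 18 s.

0.05972 M

Step 1: For a second-order reaction: 1/[C₄H₆] = 1/[C₄H₆]₀ + kt
Step 2: 1/[C₄H₆] = 1/0.79 + 0.86 × 18
Step 3: 1/[C₄H₆] = 1.266 + 15.48 = 16.75
Step 4: [C₄H₆] = 1/16.75 = 0.05972 M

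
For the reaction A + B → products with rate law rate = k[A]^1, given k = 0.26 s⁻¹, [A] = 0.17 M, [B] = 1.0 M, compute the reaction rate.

0.0442 M/s

Step 1: The rate law is rate = k[A]^1
Step 2: Note that the rate does not depend on [B] (zero order in B).
Step 3: rate = 0.26 × (0.17)^1 = 0.0442 M/s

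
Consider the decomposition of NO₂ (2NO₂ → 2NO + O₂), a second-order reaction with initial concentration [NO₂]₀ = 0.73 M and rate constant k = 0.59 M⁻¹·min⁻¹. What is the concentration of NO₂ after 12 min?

0.1183 M

Step 1: For a second-order reaction: 1/[NO₂] = 1/[NO₂]₀ + kt
Step 2: 1/[NO₂] = 1/0.73 + 0.59 × 12
Step 3: 1/[NO₂] = 1.37 + 7.08 = 8.45
Step 4: [NO₂] = 1/8.45 = 0.1183 M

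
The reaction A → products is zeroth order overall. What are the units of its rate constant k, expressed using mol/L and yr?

mol/L·yr⁻¹

Step 1: For overall order n, rate = k × (concentration)^n.
Step 2: Rate has units mol/L·yr⁻¹; concentration term has units (mol/L)^0.
Step 3: k = rate / (concentration)^n, so units of k = (mol/L)^(1-0)·yr⁻¹ = mol/L·yr⁻¹.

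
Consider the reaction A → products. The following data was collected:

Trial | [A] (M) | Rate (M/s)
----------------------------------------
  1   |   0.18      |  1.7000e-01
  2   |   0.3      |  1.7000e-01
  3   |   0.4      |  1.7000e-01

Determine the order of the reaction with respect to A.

zeroth order (0)

Step 1: Compare trials - when concentration changes, rate stays constant.
Step 2: rate₂/rate₁ = 1.7000e-01/1.7000e-01 = 1
Step 3: [A]₂/[A]₁ = 0.3/0.18 = 1.667
Step 4: Since rate ratio ≈ (conc ratio)^0, the reaction is zeroth order.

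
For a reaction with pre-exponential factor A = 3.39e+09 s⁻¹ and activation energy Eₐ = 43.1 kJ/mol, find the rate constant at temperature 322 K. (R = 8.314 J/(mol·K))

3.45e+02 s⁻¹

Step 1: Use the Arrhenius equation: k = A × exp(-Eₐ/RT)
Step 2: Convert Eₐ to J/mol: 43.1 kJ/mol = 43100 J/mol
Step 3: Calculate the exponent: -Eₐ/(RT) = -43100/(8.314 × 322) = -16.09946
Step 4: k = 3.39e+09 × exp(-16.09946)
Step 5: k = 3.39e+09 × 1.01881e-07 = 3.4538e+02 s⁻¹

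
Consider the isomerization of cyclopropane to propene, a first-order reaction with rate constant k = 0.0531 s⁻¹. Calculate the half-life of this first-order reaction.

13.05 s

Step 1: For a first-order reaction, t₁/₂ = ln(2)/k
Step 2: t₁/₂ = ln(2)/0.0531
Step 3: t₁/₂ = 0.6931/0.0531 = 13.05 s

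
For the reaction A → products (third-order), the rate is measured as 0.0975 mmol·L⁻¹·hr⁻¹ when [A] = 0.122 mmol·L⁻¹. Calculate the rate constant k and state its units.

53.69 (mmol·L⁻¹)⁻²·hr⁻¹

Step 1: rate = k[A]^3, so k = rate / [A]^3.
Step 2: k = 0.0975 / (0.122)^3 = 0.0975 / 0.001816.
Step 3: k = 53.69 (mmol·L⁻¹)⁻²·hr⁻¹.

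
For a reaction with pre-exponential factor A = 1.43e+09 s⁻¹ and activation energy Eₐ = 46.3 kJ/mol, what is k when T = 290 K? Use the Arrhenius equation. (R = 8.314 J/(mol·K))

6.54e+00 s⁻¹

Step 1: Use the Arrhenius equation: k = A × exp(-Eₐ/RT)
Step 2: Convert Eₐ to J/mol: 46.3 kJ/mol = 46300 J/mol
Step 3: Calculate the exponent: -Eₐ/(RT) = -46300/(8.314 × 290) = -19.20317
Step 4: k = 1.43e+09 × exp(-19.20317)
Step 5: k = 1.43e+09 × 4.57266e-09 = 6.5389e+00 s⁻¹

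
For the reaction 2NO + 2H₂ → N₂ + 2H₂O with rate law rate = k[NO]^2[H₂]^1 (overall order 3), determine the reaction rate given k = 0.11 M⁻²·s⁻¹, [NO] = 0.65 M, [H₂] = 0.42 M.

0.01952 M/s

Step 1: The rate law is rate = k[NO]^2[H₂]^1, overall order = 2+1 = 3
Step 2: Substitute values: rate = 0.11 × (0.65)^2 × (0.42)^1
Step 3: rate = 0.11 × 0.4225 × 0.42 = 0.0195195 M/s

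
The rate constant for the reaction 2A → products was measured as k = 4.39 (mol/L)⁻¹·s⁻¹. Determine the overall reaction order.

second order (2)

Step 1: The units of k for an nth-order reaction are (concentration)^(1-n)·(time)⁻¹.
Step 2: Here k has units (mol/L)⁻¹·s⁻¹, so the concentration exponent is -1.
Step 3: 1 - n = -1 ⇒ n = 2. The reaction is second order.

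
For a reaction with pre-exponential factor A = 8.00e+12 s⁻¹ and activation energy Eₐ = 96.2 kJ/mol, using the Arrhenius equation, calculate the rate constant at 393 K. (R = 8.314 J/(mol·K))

1.31e+00 s⁻¹

Step 1: Use the Arrhenius equation: k = A × exp(-Eₐ/RT)
Step 2: Convert Eₐ to J/mol: 96.2 kJ/mol = 96200 J/mol
Step 3: Calculate the exponent: -Eₐ/(RT) = -96200/(8.314 × 393) = -29.44235
Step 4: k = 8.00e+12 × exp(-29.44235)
Step 5: k = 8.00e+12 × 1.63437e-13 = 1.3075e+00 s⁻¹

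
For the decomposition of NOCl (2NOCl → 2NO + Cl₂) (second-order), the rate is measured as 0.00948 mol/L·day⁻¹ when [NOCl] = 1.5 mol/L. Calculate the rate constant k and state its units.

0.004213 (mol/L)⁻¹·day⁻¹

Step 1: rate = k[NOCl]^2, so k = rate / [NOCl]^2.
Step 2: k = 0.00948 / (1.5)^2 = 0.00948 / 2.25.
Step 3: k = 0.004213 (mol/L)⁻¹·day⁻¹.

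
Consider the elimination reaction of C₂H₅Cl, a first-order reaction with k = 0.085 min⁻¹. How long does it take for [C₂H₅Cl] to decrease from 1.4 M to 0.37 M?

15.66 min

Step 1: For first-order: t = ln([C₂H₅Cl]₀/[C₂H₅Cl])/k
Step 2: t = ln(1.4/0.37)/0.085
Step 3: t = ln(3.784)/0.085
Step 4: t = 1.331/0.085 = 15.66 min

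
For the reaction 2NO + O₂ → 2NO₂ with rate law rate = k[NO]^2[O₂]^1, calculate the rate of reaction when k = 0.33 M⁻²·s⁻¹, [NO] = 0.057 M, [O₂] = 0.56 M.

0.0006004 M/s

Step 1: The rate law is rate = k[NO]^2[O₂]^1
Step 2: Substitute: rate = 0.33 × (0.057)^2 × (0.56)^1
Step 3: rate = 0.33 × 0.003249 × 0.56 = 0.000600415 M/s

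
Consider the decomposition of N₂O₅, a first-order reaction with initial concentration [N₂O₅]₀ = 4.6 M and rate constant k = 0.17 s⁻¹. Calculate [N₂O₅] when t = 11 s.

0.709 M

Step 1: For a first-order reaction: [N₂O₅] = [N₂O₅]₀ × e^(-kt)
Step 2: [N₂O₅] = 4.6 × e^(-0.17 × 11)
Step 3: [N₂O₅] = 4.6 × e^(-1.87)
Step 4: [N₂O₅] = 4.6 × 0.154124 = 0.709 M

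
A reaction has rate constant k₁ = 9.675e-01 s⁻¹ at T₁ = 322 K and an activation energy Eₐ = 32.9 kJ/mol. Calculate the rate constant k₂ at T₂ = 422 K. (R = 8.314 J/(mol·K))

1.780e+01 s⁻¹

Step 1: Use the two-temperature Arrhenius form: ln(k₂/k₁) = -Eₐ/R × (1/T₂ - 1/T₁)
Step 2: Convert Eₐ to J/mol: 32.9 kJ/mol = 32900 J/mol
Step 3: 1/T₂ - 1/T₁ = 1/422 - 1/322 = -7.359218e-04 K⁻¹
Step 4: ln(k₂/k₁) = -32900/8.314 × -7.359218e-04 = 2.91218
Step 5: k₂ = k₁ × exp(2.91218) = 9.675e-01 × 1.83969e+01 = 1.780e+01 s⁻¹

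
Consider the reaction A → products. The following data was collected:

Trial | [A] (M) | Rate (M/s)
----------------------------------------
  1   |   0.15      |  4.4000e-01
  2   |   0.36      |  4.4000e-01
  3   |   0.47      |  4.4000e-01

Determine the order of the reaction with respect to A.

zeroth order (0)

Step 1: Compare trials - when concentration changes, rate stays constant.
Step 2: rate₂/rate₁ = 4.4000e-01/4.4000e-01 = 1
Step 3: [A]₂/[A]₁ = 0.36/0.15 = 2.4
Step 4: Since rate ratio ≈ (conc ratio)^0, the reaction is zeroth order.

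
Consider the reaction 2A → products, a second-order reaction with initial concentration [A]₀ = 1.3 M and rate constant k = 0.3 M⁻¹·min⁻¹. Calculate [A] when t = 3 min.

0.5991 M

Step 1: For a second-order reaction: 1/[A] = 1/[A]₀ + kt
Step 2: 1/[A] = 1/1.3 + 0.3 × 3
Step 3: 1/[A] = 0.7692 + 0.9 = 1.669
Step 4: [A] = 1/1.669 = 0.5991 M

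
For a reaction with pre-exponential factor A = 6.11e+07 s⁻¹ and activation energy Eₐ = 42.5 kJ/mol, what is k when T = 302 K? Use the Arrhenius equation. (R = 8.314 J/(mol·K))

2.72e+00 s⁻¹

Step 1: Use the Arrhenius equation: k = A × exp(-Eₐ/RT)
Step 2: Convert Eₐ to J/mol: 42.5 kJ/mol = 42500 J/mol
Step 3: Calculate the exponent: -Eₐ/(RT) = -42500/(8.314 × 302) = -16.92669
Step 4: k = 6.11e+07 × exp(-16.92669)
Step 5: k = 6.11e+07 × 4.45484e-08 = 2.7219e+00 s⁻¹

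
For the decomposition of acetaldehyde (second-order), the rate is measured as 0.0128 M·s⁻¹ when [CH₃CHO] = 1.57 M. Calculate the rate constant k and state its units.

0.005193 M⁻¹·s⁻¹

Step 1: rate = k[CH₃CHO]^2, so k = rate / [CH₃CHO]^2.
Step 2: k = 0.0128 / (1.57)^2 = 0.0128 / 2.465.
Step 3: k = 0.005193 M⁻¹·s⁻¹.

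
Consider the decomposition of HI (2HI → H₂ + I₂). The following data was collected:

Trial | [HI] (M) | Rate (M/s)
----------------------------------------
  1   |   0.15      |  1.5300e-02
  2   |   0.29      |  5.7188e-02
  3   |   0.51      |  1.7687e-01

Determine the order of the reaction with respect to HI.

second order (2)

Step 1: Compare trials to find order n where rate₂/rate₁ = ([HI]₂/[HI]₁)^n
Step 2: rate₂/rate₁ = 5.7188e-02/1.5300e-02 = 3.738
Step 3: [HI]₂/[HI]₁ = 0.29/0.15 = 1.933
Step 4: n = ln(3.738)/ln(1.933) = 2.00 ≈ 2
Step 5: The reaction is second order in HI.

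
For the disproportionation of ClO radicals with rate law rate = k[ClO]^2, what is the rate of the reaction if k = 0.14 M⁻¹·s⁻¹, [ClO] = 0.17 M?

0.004046 M/s

Step 1: Identify the rate law: rate = k[ClO]^2
Step 2: Substitute values: rate = 0.14 × (0.17)^2
Step 3: Calculate: rate = 0.14 × 0.0289 = 0.004046 M/s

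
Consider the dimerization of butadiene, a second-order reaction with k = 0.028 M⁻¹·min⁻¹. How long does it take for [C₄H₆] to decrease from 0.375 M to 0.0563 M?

539.1 min

Step 1: For second-order: t = (1/[C₄H₆] - 1/[C₄H₆]₀)/k
Step 2: t = (1/0.0563 - 1/0.375)/0.028
Step 3: t = (17.76 - 2.667)/0.028
Step 4: t = 15.1/0.028 = 539.1 min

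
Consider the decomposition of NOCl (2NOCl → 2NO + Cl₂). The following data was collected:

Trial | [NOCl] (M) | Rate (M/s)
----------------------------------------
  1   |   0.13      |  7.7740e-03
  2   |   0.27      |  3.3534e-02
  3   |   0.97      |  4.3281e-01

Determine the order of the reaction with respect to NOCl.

second order (2)

Step 1: Compare trials to find order n where rate₂/rate₁ = ([NOCl]₂/[NOCl]₁)^n
Step 2: rate₂/rate₁ = 3.3534e-02/7.7740e-03 = 4.314
Step 3: [NOCl]₂/[NOCl]₁ = 0.27/0.13 = 2.077
Step 4: n = ln(4.314)/ln(2.077) = 2.00 ≈ 2
Step 5: The reaction is second order in NOCl.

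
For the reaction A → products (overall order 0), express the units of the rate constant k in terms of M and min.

M·min⁻¹

Step 1: For overall order n, rate = k × (concentration)^n.
Step 2: Rate has units M·min⁻¹; concentration term has units M^0.
Step 3: k = rate / (concentration)^n, so units of k = M^(1-0)·min⁻¹ = M·min⁻¹.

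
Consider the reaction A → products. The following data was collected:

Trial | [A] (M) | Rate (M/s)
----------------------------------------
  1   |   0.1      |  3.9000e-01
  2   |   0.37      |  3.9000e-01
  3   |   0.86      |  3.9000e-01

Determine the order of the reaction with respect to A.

zeroth order (0)

Step 1: Compare trials - when concentration changes, rate stays constant.
Step 2: rate₂/rate₁ = 3.9000e-01/3.9000e-01 = 1
Step 3: [A]₂/[A]₁ = 0.37/0.1 = 3.7
Step 4: Since rate ratio ≈ (conc ratio)^0, the reaction is zeroth order.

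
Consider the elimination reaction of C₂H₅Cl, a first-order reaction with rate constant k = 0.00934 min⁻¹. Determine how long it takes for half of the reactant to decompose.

74.21 min

Step 1: For a first-order reaction, t₁/₂ = ln(2)/k
Step 2: t₁/₂ = ln(2)/0.00934
Step 3: t₁/₂ = 0.6931/0.00934 = 74.21 min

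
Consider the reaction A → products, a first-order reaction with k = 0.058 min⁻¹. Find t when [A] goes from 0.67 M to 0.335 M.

11.95 min

Step 1: For first-order: t = ln([A]₀/[A])/k
Step 2: t = ln(0.67/0.335)/0.058
Step 3: t = ln(2)/0.058
Step 4: t = 0.6931/0.058 = 11.95 min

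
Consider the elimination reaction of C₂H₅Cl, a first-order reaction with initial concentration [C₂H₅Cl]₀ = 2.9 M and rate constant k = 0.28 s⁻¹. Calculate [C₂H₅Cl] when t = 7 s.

0.4085 M

Step 1: For a first-order reaction: [C₂H₅Cl] = [C₂H₅Cl]₀ × e^(-kt)
Step 2: [C₂H₅Cl] = 2.9 × e^(-0.28 × 7)
Step 3: [C₂H₅Cl] = 2.9 × e^(-1.96)
Step 4: [C₂H₅Cl] = 2.9 × 0.140858 = 0.4085 M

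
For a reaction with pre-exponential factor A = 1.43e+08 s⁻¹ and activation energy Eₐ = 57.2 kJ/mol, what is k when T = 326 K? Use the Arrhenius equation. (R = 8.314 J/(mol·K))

9.77e-02 s⁻¹

Step 1: Use the Arrhenius equation: k = A × exp(-Eₐ/RT)
Step 2: Convert Eₐ to J/mol: 57.2 kJ/mol = 57200 J/mol
Step 3: Calculate the exponent: -Eₐ/(RT) = -57200/(8.314 × 326) = -21.10418
Step 4: k = 1.43e+08 × exp(-21.10418)
Step 5: k = 1.43e+08 × 6.83237e-10 = 9.7703e-02 s⁻¹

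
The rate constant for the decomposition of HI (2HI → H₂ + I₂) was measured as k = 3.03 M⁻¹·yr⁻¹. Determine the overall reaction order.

second order (2)

Step 1: The units of k for an nth-order reaction are (concentration)^(1-n)·(time)⁻¹.
Step 2: Here k has units M⁻¹·yr⁻¹, so the concentration exponent is -1.
Step 3: 1 - n = -1 ⇒ n = 2. The reaction is second order.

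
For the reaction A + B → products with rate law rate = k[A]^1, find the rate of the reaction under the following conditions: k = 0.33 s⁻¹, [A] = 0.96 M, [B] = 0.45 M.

0.3168 M/s

Step 1: The rate law is rate = k[A]^1
Step 2: Note that the rate does not depend on [B] (zero order in B).
Step 3: rate = 0.33 × (0.96)^1 = 0.3168 M/s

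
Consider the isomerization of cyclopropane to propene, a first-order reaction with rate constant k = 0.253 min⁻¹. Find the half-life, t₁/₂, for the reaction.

2.74 min

Step 1: For a first-order reaction, t₁/₂ = ln(2)/k
Step 2: t₁/₂ = ln(2)/0.253
Step 3: t₁/₂ = 0.6931/0.253 = 2.74 min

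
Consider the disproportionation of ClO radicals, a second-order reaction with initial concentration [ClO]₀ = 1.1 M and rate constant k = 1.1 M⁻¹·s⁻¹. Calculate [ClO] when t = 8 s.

0.103 M

Step 1: For a second-order reaction: 1/[ClO] = 1/[ClO]₀ + kt
Step 2: 1/[ClO] = 1/1.1 + 1.1 × 8
Step 3: 1/[ClO] = 0.9091 + 8.8 = 9.709
Step 4: [ClO] = 1/9.709 = 0.103 M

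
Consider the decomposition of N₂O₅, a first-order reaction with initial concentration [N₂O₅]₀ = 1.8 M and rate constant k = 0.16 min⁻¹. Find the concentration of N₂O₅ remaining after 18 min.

0.101 M

Step 1: For a first-order reaction: [N₂O₅] = [N₂O₅]₀ × e^(-kt)
Step 2: [N₂O₅] = 1.8 × e^(-0.16 × 18)
Step 3: [N₂O₅] = 1.8 × e^(-2.88)
Step 4: [N₂O₅] = 1.8 × 0.0561348 = 0.101 M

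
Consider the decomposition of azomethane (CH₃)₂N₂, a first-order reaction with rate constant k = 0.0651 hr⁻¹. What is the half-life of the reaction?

10.65 hr

Step 1: For a first-order reaction, t₁/₂ = ln(2)/k
Step 2: t₁/₂ = ln(2)/0.0651
Step 3: t₁/₂ = 0.6931/0.0651 = 10.65 hr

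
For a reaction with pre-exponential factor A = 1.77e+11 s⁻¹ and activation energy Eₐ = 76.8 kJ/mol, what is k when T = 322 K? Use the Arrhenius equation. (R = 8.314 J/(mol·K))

6.15e-02 s⁻¹

Step 1: Use the Arrhenius equation: k = A × exp(-Eₐ/RT)
Step 2: Convert Eₐ to J/mol: 76.8 kJ/mol = 76800 J/mol
Step 3: Calculate the exponent: -Eₐ/(RT) = -76800/(8.314 × 322) = -28.68767
Step 4: k = 1.77e+11 × exp(-28.68767)
Step 5: k = 1.77e+11 × 3.47619e-13 = 6.1529e-02 s⁻¹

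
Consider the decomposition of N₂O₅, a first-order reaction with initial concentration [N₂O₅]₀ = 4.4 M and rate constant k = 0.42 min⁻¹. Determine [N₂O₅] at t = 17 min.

0.003488 M

Step 1: For a first-order reaction: [N₂O₅] = [N₂O₅]₀ × e^(-kt)
Step 2: [N₂O₅] = 4.4 × e^(-0.42 × 17)
Step 3: [N₂O₅] = 4.4 × e^(-7.14)
Step 4: [N₂O₅] = 4.4 × 0.000792752 = 0.003488 M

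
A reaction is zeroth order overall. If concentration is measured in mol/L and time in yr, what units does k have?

mol/L·yr⁻¹

Step 1: For overall order n, rate = k × (concentration)^n.
Step 2: Rate has units mol/L·yr⁻¹; concentration term has units (mol/L)^0.
Step 3: k = rate / (concentration)^n, so units of k = (mol/L)^(1-0)·yr⁻¹ = mol/L·yr⁻¹.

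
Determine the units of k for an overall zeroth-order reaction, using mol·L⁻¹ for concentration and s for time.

mol·L⁻¹·s⁻¹

Step 1: For overall order n, rate = k × (concentration)^n.
Step 2: Rate has units mol·L⁻¹·s⁻¹; concentration term has units (mol·L⁻¹)^0.
Step 3: k = rate / (concentration)^n, so units of k = (mol·L⁻¹)^(1-0)·s⁻¹ = mol·L⁻¹·s⁻¹.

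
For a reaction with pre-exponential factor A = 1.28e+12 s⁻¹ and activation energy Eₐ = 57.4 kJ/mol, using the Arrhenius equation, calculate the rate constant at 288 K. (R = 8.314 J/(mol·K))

4.97e+01 s⁻¹

Step 1: Use the Arrhenius equation: k = A × exp(-Eₐ/RT)
Step 2: Convert Eₐ to J/mol: 57.4 kJ/mol = 57400 J/mol
Step 3: Calculate the exponent: -Eₐ/(RT) = -57400/(8.314 × 288) = -23.97228
Step 4: k = 1.28e+12 × exp(-23.97228)
Step 5: k = 1.28e+12 × 3.88125e-11 = 4.9680e+01 s⁻¹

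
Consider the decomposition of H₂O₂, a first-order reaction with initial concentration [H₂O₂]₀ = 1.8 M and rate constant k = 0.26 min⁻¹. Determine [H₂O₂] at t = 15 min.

0.03644 M

Step 1: For a first-order reaction: [H₂O₂] = [H₂O₂]₀ × e^(-kt)
Step 2: [H₂O₂] = 1.8 × e^(-0.26 × 15)
Step 3: [H₂O₂] = 1.8 × e^(-3.9)
Step 4: [H₂O₂] = 1.8 × 0.0202419 = 0.03644 M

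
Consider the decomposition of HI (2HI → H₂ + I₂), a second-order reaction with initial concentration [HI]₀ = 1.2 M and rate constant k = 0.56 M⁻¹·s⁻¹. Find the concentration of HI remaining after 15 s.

0.1083 M

Step 1: For a second-order reaction: 1/[HI] = 1/[HI]₀ + kt
Step 2: 1/[HI] = 1/1.2 + 0.56 × 15
Step 3: 1/[HI] = 0.8333 + 8.4 = 9.233
Step 4: [HI] = 1/9.233 = 0.1083 M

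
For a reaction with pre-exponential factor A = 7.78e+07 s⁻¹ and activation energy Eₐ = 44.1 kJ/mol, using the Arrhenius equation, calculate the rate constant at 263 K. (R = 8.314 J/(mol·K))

1.35e-01 s⁻¹

Step 1: Use the Arrhenius equation: k = A × exp(-Eₐ/RT)
Step 2: Convert Eₐ to J/mol: 44.1 kJ/mol = 44100 J/mol
Step 3: Calculate the exponent: -Eₐ/(RT) = -44100/(8.314 × 263) = -20.16846
Step 4: k = 7.78e+07 × exp(-20.16846)
Step 5: k = 7.78e+07 × 1.74160e-09 = 1.3550e-01 s⁻¹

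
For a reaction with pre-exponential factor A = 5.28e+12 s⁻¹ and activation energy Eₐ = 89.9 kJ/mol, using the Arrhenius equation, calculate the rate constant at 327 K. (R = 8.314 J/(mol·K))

2.30e-02 s⁻¹

Step 1: Use the Arrhenius equation: k = A × exp(-Eₐ/RT)
Step 2: Convert Eₐ to J/mol: 89.9 kJ/mol = 89900 J/mol
Step 3: Calculate the exponent: -Eₐ/(RT) = -89900/(8.314 × 327) = -33.06754
Step 4: k = 5.28e+12 × exp(-33.06754)
Step 5: k = 5.28e+12 × 4.35462e-15 = 2.2992e-02 s⁻¹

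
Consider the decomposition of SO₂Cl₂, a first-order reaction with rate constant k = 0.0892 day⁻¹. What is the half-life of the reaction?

7.771 day

Step 1: For a first-order reaction, t₁/₂ = ln(2)/k
Step 2: t₁/₂ = ln(2)/0.0892
Step 3: t₁/₂ = 0.6931/0.0892 = 7.771 day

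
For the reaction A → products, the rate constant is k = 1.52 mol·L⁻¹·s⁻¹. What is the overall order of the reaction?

zeroth order (0)

Step 1: The units of k for an nth-order reaction are (concentration)^(1-n)·(time)⁻¹.
Step 2: Here k has units mol·L⁻¹·s⁻¹, so the concentration exponent is 1.
Step 3: 1 - n = 1 ⇒ n = 0. The reaction is zeroth order.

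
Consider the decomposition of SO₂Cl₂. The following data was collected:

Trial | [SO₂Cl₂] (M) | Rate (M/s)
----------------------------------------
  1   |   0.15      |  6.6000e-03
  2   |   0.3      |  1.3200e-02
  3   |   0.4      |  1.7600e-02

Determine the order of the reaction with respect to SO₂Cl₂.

first order (1)

Step 1: Compare trials to find order n where rate₂/rate₁ = ([SO₂Cl₂]₂/[SO₂Cl₂]₁)^n
Step 2: rate₂/rate₁ = 1.3200e-02/6.6000e-03 = 2
Step 3: [SO₂Cl₂]₂/[SO₂Cl₂]₁ = 0.3/0.15 = 2
Step 4: n = ln(2)/ln(2) = 1.00 ≈ 1
Step 5: The reaction is first order in SO₂Cl₂.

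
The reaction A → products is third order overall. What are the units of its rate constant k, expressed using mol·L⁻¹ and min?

(mol·L⁻¹)⁻²·min⁻¹

Step 1: For overall order n, rate = k × (concentration)^n.
Step 2: Rate has units mol·L⁻¹·min⁻¹; concentration term has units (mol·L⁻¹)^3.
Step 3: k = rate / (concentration)^n, so units of k = (mol·L⁻¹)^(1-3)·min⁻¹ = (mol·L⁻¹)⁻²·min⁻¹.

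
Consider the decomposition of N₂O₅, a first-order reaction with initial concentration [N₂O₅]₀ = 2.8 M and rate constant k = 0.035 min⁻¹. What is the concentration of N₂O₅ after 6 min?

2.27 M

Step 1: For a first-order reaction: [N₂O₅] = [N₂O₅]₀ × e^(-kt)
Step 2: [N₂O₅] = 2.8 × e^(-0.035 × 6)
Step 3: [N₂O₅] = 2.8 × e^(-0.21)
Step 4: [N₂O₅] = 2.8 × 0.810584 = 2.27 M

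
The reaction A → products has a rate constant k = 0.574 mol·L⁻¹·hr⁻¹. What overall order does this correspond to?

zeroth order (0)

Step 1: The units of k for an nth-order reaction are (concentration)^(1-n)·(time)⁻¹.
Step 2: Here k has units mol·L⁻¹·hr⁻¹, so the concentration exponent is 1.
Step 3: 1 - n = 1 ⇒ n = 0. The reaction is zeroth order.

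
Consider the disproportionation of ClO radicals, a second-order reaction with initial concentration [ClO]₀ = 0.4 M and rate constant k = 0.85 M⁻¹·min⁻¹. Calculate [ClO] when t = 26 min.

0.04065 M

Step 1: For a second-order reaction: 1/[ClO] = 1/[ClO]₀ + kt
Step 2: 1/[ClO] = 1/0.4 + 0.85 × 26
Step 3: 1/[ClO] = 2.5 + 22.1 = 24.6
Step 4: [ClO] = 1/24.6 = 0.04065 M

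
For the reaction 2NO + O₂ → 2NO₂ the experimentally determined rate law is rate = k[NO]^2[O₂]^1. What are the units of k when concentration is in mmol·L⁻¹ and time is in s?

(mmol·L⁻¹)⁻²·s⁻¹

Step 1: Overall order = 2 + 1 = 3.
Step 2: rate has units mmol·L⁻¹·s⁻¹; [NO]^2[O₂]^1 has units (mmol·L⁻¹)^3.
Step 3: k = rate/([NO]^2[O₂]^1), so units of k = (mmol·L⁻¹)^(1-3)·s⁻¹ = (mmol·L⁻¹)⁻²·s⁻¹.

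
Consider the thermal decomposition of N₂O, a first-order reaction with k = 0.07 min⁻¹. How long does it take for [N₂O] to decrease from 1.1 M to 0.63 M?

7.962 min

Step 1: For first-order: t = ln([N₂O]₀/[N₂O])/k
Step 2: t = ln(1.1/0.63)/0.07
Step 3: t = ln(1.746)/0.07
Step 4: t = 0.5573/0.07 = 7.962 min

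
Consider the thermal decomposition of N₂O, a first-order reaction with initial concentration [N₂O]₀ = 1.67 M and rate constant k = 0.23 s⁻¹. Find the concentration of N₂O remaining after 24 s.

0.00669 M

Step 1: For a first-order reaction: [N₂O] = [N₂O]₀ × e^(-kt)
Step 2: [N₂O] = 1.67 × e^(-0.23 × 24)
Step 3: [N₂O] = 1.67 × e^(-5.52)
Step 4: [N₂O] = 1.67 × 0.00400585 = 0.00669 M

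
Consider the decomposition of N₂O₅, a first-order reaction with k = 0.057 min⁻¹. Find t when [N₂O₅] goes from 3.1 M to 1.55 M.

12.16 min

Step 1: For first-order: t = ln([N₂O₅]₀/[N₂O₅])/k
Step 2: t = ln(3.1/1.55)/0.057
Step 3: t = ln(2)/0.057
Step 4: t = 0.6931/0.057 = 12.16 min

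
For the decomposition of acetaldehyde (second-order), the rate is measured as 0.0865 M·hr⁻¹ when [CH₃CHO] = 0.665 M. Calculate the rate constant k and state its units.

0.1956 M⁻¹·hr⁻¹

Step 1: rate = k[CH₃CHO]^2, so k = rate / [CH₃CHO]^2.
Step 2: k = 0.0865 / (0.665)^2 = 0.0865 / 0.4422.
Step 3: k = 0.1956 M⁻¹·hr⁻¹.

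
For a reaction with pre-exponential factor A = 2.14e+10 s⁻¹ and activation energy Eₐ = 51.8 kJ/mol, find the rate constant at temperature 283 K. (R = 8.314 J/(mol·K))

5.88e+00 s⁻¹

Step 1: Use the Arrhenius equation: k = A × exp(-Eₐ/RT)
Step 2: Convert Eₐ to J/mol: 51.8 kJ/mol = 51800 J/mol
Step 3: Calculate the exponent: -Eₐ/(RT) = -51800/(8.314 × 283) = -22.01574
Step 4: k = 2.14e+10 × exp(-22.01574)
Step 5: k = 2.14e+10 × 2.74591e-10 = 5.8762e+00 s⁻¹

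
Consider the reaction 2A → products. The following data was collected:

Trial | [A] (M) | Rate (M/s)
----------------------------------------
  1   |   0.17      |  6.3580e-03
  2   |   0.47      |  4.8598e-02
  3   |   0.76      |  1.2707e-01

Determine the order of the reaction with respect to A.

second order (2)

Step 1: Compare trials to find order n where rate₂/rate₁ = ([A]₂/[A]₁)^n
Step 2: rate₂/rate₁ = 4.8598e-02/6.3580e-03 = 7.644
Step 3: [A]₂/[A]₁ = 0.47/0.17 = 2.765
Step 4: n = ln(7.644)/ln(2.765) = 2.00 ≈ 2
Step 5: The reaction is second order in A.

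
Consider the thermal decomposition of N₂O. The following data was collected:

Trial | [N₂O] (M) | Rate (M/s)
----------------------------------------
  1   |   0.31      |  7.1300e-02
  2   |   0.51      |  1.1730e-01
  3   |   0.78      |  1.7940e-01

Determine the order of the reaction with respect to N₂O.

first order (1)

Step 1: Compare trials to find order n where rate₂/rate₁ = ([N₂O]₂/[N₂O]₁)^n
Step 2: rate₂/rate₁ = 1.1730e-01/7.1300e-02 = 1.645
Step 3: [N₂O]₂/[N₂O]₁ = 0.51/0.31 = 1.645
Step 4: n = ln(1.645)/ln(1.645) = 1.00 ≈ 1
Step 5: The reaction is first order in N₂O.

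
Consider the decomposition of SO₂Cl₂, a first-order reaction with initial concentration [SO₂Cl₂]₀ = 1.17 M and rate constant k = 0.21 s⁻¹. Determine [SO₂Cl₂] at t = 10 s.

0.1433 M

Step 1: For a first-order reaction: [SO₂Cl₂] = [SO₂Cl₂]₀ × e^(-kt)
Step 2: [SO₂Cl₂] = 1.17 × e^(-0.21 × 10)
Step 3: [SO₂Cl₂] = 1.17 × e^(-2.1)
Step 4: [SO₂Cl₂] = 1.17 × 0.122456 = 0.1433 M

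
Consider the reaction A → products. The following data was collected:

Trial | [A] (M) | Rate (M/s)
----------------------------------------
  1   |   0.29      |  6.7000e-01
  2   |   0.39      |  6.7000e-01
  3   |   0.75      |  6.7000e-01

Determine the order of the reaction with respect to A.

zeroth order (0)

Step 1: Compare trials - when concentration changes, rate stays constant.
Step 2: rate₂/rate₁ = 6.7000e-01/6.7000e-01 = 1
Step 3: [A]₂/[A]₁ = 0.39/0.29 = 1.345
Step 4: Since rate ratio ≈ (conc ratio)^0, the reaction is zeroth order.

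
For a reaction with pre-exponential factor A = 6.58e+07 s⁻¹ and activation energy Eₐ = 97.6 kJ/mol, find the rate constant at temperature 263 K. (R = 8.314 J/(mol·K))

2.71e-12 s⁻¹

Step 1: Use the Arrhenius equation: k = A × exp(-Eₐ/RT)
Step 2: Convert Eₐ to J/mol: 97.6 kJ/mol = 97600 J/mol
Step 3: Calculate the exponent: -Eₐ/(RT) = -97600/(8.314 × 263) = -44.63587
Step 4: k = 6.58e+07 × exp(-44.63587)
Step 5: k = 6.58e+07 × 4.11991e-20 = 2.7109e-12 s⁻¹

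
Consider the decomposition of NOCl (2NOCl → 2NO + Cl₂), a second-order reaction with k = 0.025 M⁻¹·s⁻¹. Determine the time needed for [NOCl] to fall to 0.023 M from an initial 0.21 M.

1549 s

Step 1: For second-order: t = (1/[NOCl] - 1/[NOCl]₀)/k
Step 2: t = (1/0.023 - 1/0.21)/0.025
Step 3: t = (43.48 - 4.762)/0.025
Step 4: t = 38.72/0.025 = 1549 s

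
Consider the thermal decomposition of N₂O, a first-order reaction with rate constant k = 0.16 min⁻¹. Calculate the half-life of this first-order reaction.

4.332 min

Step 1: For a first-order reaction, t₁/₂ = ln(2)/k
Step 2: t₁/₂ = ln(2)/0.16
Step 3: t₁/₂ = 0.6931/0.16 = 4.332 min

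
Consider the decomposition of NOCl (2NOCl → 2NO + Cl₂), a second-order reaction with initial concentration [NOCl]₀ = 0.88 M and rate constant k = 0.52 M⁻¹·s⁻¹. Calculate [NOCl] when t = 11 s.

0.1458 M

Step 1: For a second-order reaction: 1/[NOCl] = 1/[NOCl]₀ + kt
Step 2: 1/[NOCl] = 1/0.88 + 0.52 × 11
Step 3: 1/[NOCl] = 1.136 + 5.72 = 6.856
Step 4: [NOCl] = 1/6.856 = 0.1458 M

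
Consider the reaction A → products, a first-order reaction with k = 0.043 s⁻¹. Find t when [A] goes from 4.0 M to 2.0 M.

16.12 s

Step 1: For first-order: t = ln([A]₀/[A])/k
Step 2: t = ln(4.0/2.0)/0.043
Step 3: t = ln(2)/0.043
Step 4: t = 0.6931/0.043 = 16.12 s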